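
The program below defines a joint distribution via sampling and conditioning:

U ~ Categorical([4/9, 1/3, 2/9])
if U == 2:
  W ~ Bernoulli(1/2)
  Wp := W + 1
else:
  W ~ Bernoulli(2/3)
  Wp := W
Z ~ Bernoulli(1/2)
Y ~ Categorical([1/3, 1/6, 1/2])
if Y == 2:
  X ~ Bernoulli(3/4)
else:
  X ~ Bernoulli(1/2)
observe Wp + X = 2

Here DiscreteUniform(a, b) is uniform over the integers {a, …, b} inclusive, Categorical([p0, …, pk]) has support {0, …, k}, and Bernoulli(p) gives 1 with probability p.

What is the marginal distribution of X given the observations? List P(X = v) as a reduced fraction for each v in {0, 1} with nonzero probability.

Enumerate traces; 24 have nonzero weight after conditioning:
  (U=0, W=1, Z=0, Y=0, X=1) weight 2/81
  (U=0, W=1, Z=0, Y=1, X=1) weight 1/81
  (U=0, W=1, Z=0, Y=2, X=1) weight 1/18
  (U=0, W=1, Z=1, Y=0, X=1) weight 2/81
  (U=0, W=1, Z=1, Y=1, X=1) weight 1/81
  (U=0, W=1, Z=1, Y=2, X=1) weight 1/18
  (U=1, W=1, Z=0, Y=0, X=1) weight 1/54
  (U=1, W=1, Z=0, Y=1, X=1) weight 1/108
  (U=2, W=1, Z=0, Y=0, X=0) weight 1/108
  … 15 more
Group by X:
  weight(X=0) = 1/24
  weight(X=1) = 85/216
Total weight = 1/24 + 85/216 = 47/108
P(X=0 | obs) = 1/24 / 47/108 = 9/94
P(X=1 | obs) = 85/216 / 47/108 = 85/94

P(X=0) = 9/94, P(X=1) = 85/94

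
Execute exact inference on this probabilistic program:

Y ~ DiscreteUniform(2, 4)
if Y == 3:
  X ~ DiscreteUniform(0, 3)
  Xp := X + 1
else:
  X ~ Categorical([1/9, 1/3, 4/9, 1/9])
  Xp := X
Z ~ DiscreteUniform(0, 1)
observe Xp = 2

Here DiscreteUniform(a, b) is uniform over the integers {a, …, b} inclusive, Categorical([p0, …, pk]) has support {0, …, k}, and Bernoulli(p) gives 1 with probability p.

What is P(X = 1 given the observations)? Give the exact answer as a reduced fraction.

P(X = 1 | obs) = 9/41

Enumerate traces; 6 have nonzero weight after conditioning:
  (Y=2, X=2, Z=0) weight 2/27
  (Y=2, X=2, Z=1) weight 2/27
  (Y=3, X=1, Z=0) weight 1/24
  (Y=3, X=1, Z=1) weight 1/24
  (Y=4, X=2, Z=0) weight 2/27
  (Y=4, X=2, Z=1) weight 2/27
Group by X:
  weight(X=1) = 1/12
  weight(X=2) = 8/27
Total weight = 1/12 + 8/27 = 41/108
P(X=1 | obs) = 1/12 / 41/108 = 9/41
P(X=2 | obs) = 8/27 / 41/108 = 32/41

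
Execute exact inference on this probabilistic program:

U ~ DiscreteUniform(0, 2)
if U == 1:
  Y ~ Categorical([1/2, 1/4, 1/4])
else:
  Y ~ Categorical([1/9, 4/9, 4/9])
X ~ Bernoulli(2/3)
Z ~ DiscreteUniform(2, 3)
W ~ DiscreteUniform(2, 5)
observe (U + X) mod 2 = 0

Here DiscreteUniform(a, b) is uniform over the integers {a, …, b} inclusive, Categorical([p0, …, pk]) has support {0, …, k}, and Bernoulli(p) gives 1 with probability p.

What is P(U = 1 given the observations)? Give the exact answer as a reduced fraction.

P(U = 1 | obs) = 1/2

Enumerate traces; 72 have nonzero weight after conditioning:
  (U=0, Y=0, X=0, Z=2, W=2) weight 1/648
  (U=0, Y=0, X=0, Z=2, W=3) weight 1/648
  (U=0, Y=0, X=0, Z=2, W=4) weight 1/648
  (U=0, Y=0, X=0, Z=2, W=5) weight 1/648
  (U=0, Y=0, X=0, Z=3, W=2) weight 1/648
  (U=0, Y=0, X=0, Z=3, W=3) weight 1/648
  (U=0, Y=0, X=0, Z=3, W=4) weight 1/648
  (U=0, Y=0, X=0, Z=3, W=5) weight 1/648
  (U=1, Y=0, X=1, Z=2, W=2) weight 1/72
  (U=2, Y=0, X=0, Z=2, W=2) weight 1/648
  … 62 more
Group by U:
  weight(U=0) = 1/9
  weight(U=1) = 2/9
  weight(U=2) = 1/9
Total weight = 1/9 + 2/9 + 1/9 = 4/9
P(U=0 | obs) = 1/9 / 4/9 = 1/4
P(U=1 | obs) = 2/9 / 4/9 = 1/2
P(U=2 | obs) = 1/9 / 4/9 = 1/4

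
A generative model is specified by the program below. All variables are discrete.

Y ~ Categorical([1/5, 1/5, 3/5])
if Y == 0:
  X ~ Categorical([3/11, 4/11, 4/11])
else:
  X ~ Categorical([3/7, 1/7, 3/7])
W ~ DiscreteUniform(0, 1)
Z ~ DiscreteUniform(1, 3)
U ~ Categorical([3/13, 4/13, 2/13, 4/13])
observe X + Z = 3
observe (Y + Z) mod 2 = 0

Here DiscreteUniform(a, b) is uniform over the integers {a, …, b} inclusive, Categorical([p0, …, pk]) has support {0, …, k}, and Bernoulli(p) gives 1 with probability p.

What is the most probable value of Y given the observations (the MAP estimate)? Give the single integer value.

Enumerate traces; 32 have nonzero weight after conditioning:
  (Y=0, X=1, W=0, Z=2, U=0) weight 2/715
  (Y=0, X=1, W=0, Z=2, U=1) weight 8/2145
  (Y=0, X=1, W=0, Z=2, U=2) weight 4/2145
  (Y=0, X=1, W=0, Z=2, U=3) weight 8/2145
  (Y=0, X=1, W=1, Z=2, U=0) weight 2/715
  (Y=0, X=1, W=1, Z=2, U=1) weight 8/2145
  (Y=0, X=1, W=1, Z=2, U=2) weight 4/2145
  (Y=0, X=1, W=1, Z=2, U=3) weight 8/2145
  (Y=1, X=0, W=0, Z=3, U=0) weight 3/910
  (Y=2, X=1, W=0, Z=2, U=0) weight 3/910
  … 22 more
Group by Y:
  weight(Y=0) = 4/165
  weight(Y=1) = 2/35
  weight(Y=2) = 1/35
Total weight = 4/165 + 2/35 + 1/35 = 127/1155
P(Y=0 | obs) = 4/165 / 127/1155 = 28/127
P(Y=1 | obs) = 2/35 / 127/1155 = 66/127
P(Y=2 | obs) = 1/35 / 127/1155 = 33/127
argmax = 1

argmax_v P(Y = v | obs) = 1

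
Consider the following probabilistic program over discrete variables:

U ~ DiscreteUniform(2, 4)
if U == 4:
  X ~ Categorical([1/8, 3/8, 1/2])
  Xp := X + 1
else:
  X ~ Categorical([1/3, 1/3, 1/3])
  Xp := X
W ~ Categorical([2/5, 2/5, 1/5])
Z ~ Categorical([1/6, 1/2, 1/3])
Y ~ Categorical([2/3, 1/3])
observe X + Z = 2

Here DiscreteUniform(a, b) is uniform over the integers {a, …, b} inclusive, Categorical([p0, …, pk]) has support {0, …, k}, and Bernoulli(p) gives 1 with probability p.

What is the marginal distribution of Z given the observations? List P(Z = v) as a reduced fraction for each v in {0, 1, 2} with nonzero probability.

Enumerate traces; 54 have nonzero weight after conditioning:
  (U=2, X=0, W=0, Z=2, Y=0) weight 4/405
  (U=2, X=0, W=0, Z=2, Y=1) weight 2/405
  (U=2, X=0, W=1, Z=2, Y=0) weight 4/405
  (U=2, X=0, W=1, Z=2, Y=1) weight 2/405
  (U=2, X=0, W=2, Z=2, Y=0) weight 2/405
  (U=2, X=0, W=2, Z=2, Y=1) weight 1/405
  (U=2, X=1, W=0, Z=1, Y=0) weight 2/135
  (U=2, X=1, W=0, Z=1, Y=1) weight 1/135
  (U=2, X=2, W=0, Z=0, Y=0) weight 2/405
  … 45 more
Group by Z:
  weight(Z=0) = 7/108
  weight(Z=1) = 25/144
  weight(Z=2) = 19/216
Total weight = 7/108 + 25/144 + 19/216 = 47/144
P(Z=0 | obs) = 7/108 / 47/144 = 28/141
P(Z=1 | obs) = 25/144 / 47/144 = 25/47
P(Z=2 | obs) = 19/216 / 47/144 = 38/141

P(Z=0) = 28/141, P(Z=1) = 25/47, P(Z=2) = 38/141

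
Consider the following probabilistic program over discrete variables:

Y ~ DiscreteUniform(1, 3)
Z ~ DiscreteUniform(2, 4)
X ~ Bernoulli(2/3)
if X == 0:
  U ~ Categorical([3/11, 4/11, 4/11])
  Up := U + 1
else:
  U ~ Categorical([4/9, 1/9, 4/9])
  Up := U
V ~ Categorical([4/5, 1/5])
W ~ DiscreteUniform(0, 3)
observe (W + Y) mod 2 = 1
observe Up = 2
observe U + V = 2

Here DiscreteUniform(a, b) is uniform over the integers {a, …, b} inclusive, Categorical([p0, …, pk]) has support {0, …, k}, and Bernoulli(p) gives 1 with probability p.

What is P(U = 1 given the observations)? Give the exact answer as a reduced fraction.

P(U = 1 | obs) = 9/97

Enumerate traces; 36 have nonzero weight after conditioning:
  (Y=1, Z=2, X=0, U=1, V=1, W=0) weight 1/1485
  (Y=1, Z=2, X=0, U=1, V=1, W=2) weight 1/1485
  (Y=1, Z=2, X=1, U=2, V=0, W=0) weight 8/1215
  (Y=1, Z=2, X=1, U=2, V=0, W=2) weight 8/1215
  (Y=1, Z=3, X=0, U=1, V=1, W=0) weight 1/1485
  (Y=1, Z=3, X=0, U=1, V=1, W=2) weight 1/1485
  (Y=1, Z=3, X=1, U=2, V=0, W=0) weight 8/1215
  (Y=1, Z=3, X=1, U=2, V=0, W=2) weight 8/1215
  … 28 more
Group by U:
  weight(U=1) = 2/165
  weight(U=2) = 16/135
Total weight = 2/165 + 16/135 = 194/1485
P(U=1 | obs) = 2/165 / 194/1485 = 9/97
P(U=2 | obs) = 16/135 / 194/1485 = 88/97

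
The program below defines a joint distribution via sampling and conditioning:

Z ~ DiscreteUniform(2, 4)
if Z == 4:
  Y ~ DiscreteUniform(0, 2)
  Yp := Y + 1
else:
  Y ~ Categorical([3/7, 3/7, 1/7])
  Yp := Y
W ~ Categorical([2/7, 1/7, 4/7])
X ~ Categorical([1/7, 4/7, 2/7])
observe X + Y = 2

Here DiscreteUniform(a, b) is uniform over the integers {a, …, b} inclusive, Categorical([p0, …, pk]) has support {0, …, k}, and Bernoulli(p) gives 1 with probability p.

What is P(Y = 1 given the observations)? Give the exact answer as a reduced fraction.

Enumerate traces; 27 have nonzero weight after conditioning:
  (Z=2, Y=0, W=0, X=2) weight 4/343
  (Z=2, Y=0, W=1, X=2) weight 2/343
  (Z=2, Y=0, W=2, X=2) weight 8/343
  (Z=2, Y=1, W=0, X=1) weight 8/343
  (Z=2, Y=1, W=1, X=1) weight 4/343
  (Z=2, Y=1, W=2, X=1) weight 16/343
  (Z=2, Y=2, W=0, X=0) weight 2/1029
  (Z=2, Y=2, W=1, X=0) weight 1/1029
  … 19 more
Group by Y:
  weight(Y=0) = 50/441
  weight(Y=1) = 100/441
  weight(Y=2) = 13/441
Total weight = 50/441 + 100/441 + 13/441 = 163/441
P(Y=0 | obs) = 50/441 / 163/441 = 50/163
P(Y=1 | obs) = 100/441 / 163/441 = 100/163
P(Y=2 | obs) = 13/441 / 163/441 = 13/163

P(Y = 1 | obs) = 100/163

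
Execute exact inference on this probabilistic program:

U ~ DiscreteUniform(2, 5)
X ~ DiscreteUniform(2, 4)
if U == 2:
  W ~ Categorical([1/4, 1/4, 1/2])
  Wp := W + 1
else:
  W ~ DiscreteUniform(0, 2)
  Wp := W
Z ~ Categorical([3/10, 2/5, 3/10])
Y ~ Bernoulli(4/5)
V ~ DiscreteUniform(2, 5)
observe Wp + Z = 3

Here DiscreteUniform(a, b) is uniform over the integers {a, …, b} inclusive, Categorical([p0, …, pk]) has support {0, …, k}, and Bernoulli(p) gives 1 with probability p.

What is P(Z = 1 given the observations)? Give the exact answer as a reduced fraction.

P(Z = 1 | obs) = 20/41

Enumerate traces; 216 have nonzero weight after conditioning:
  (U=2, X=2, W=0, Z=2, Y=0, V=2) weight 1/3200
  (U=2, X=2, W=0, Z=2, Y=0, V=3) weight 1/3200
  (U=2, X=2, W=0, Z=2, Y=0, V=4) weight 1/3200
  (U=2, X=2, W=0, Z=2, Y=0, V=5) weight 1/3200
  (U=2, X=2, W=0, Z=2, Y=1, V=2) weight 1/800
  (U=2, X=2, W=0, Z=2, Y=1, V=3) weight 1/800
  (U=2, X=2, W=0, Z=2, Y=1, V=4) weight 1/800
  (U=2, X=2, W=0, Z=2, Y=1, V=5) weight 1/800
  (U=2, X=2, W=1, Z=1, Y=0, V=2) weight 1/2400
  (U=2, X=2, W=2, Z=0, Y=0, V=2) weight 1/1600
  … 206 more
Group by Z:
  weight(Z=0) = 3/80
  weight(Z=1) = 1/8
  weight(Z=2) = 3/32
Total weight = 3/80 + 1/8 + 3/32 = 41/160
P(Z=0 | obs) = 3/80 / 41/160 = 6/41
P(Z=1 | obs) = 1/8 / 41/160 = 20/41
P(Z=2 | obs) = 3/32 / 41/160 = 15/41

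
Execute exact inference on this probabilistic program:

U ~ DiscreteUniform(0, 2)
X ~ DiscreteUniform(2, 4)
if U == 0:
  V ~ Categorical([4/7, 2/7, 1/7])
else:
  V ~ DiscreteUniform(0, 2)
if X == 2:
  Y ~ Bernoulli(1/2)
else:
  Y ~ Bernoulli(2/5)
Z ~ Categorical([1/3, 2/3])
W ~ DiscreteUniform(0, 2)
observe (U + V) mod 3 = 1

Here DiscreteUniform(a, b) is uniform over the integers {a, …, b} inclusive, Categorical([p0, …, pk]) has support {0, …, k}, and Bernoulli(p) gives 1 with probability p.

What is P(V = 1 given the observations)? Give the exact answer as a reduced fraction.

P(V = 1 | obs) = 3/10

Enumerate traces; 108 have nonzero weight after conditioning:
  (U=0, X=2, V=1, Y=0, Z=0, W=0) weight 1/567
  (U=0, X=2, V=1, Y=0, Z=0, W=1) weight 1/567
  (U=0, X=2, V=1, Y=0, Z=0, W=2) weight 1/567
  (U=0, X=2, V=1, Y=0, Z=1, W=0) weight 2/567
  (U=0, X=2, V=1, Y=0, Z=1, W=1) weight 2/567
  (U=0, X=2, V=1, Y=0, Z=1, W=2) weight 2/567
  (U=0, X=2, V=1, Y=1, Z=0, W=0) weight 1/567
  (U=0, X=2, V=1, Y=1, Z=0, W=1) weight 1/567
  (U=1, X=2, V=0, Y=0, Z=0, W=0) weight 1/486
  (U=2, X=2, V=2, Y=0, Z=0, W=0) weight 1/486
  … 98 more
Group by V:
  weight(V=0) = 1/9
  weight(V=1) = 2/21
  weight(V=2) = 1/9
Total weight = 1/9 + 2/21 + 1/9 = 20/63
P(V=0 | obs) = 1/9 / 20/63 = 7/20
P(V=1 | obs) = 2/21 / 20/63 = 3/10
P(V=2 | obs) = 1/9 / 20/63 = 7/20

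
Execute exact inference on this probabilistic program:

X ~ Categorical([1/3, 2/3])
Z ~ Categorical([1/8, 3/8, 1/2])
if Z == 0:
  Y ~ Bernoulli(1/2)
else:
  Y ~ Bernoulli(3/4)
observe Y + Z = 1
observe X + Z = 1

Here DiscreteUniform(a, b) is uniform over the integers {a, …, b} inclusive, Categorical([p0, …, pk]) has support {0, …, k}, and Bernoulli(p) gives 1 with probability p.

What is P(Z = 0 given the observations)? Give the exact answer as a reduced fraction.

Enumerate traces; 2 have nonzero weight after conditioning:
  (X=0, Z=1, Y=0) weight 1/32
  (X=1, Z=0, Y=1) weight 1/24
Group by Z:
  weight(Z=0) = 1/24
  weight(Z=1) = 1/32
Total weight = 1/24 + 1/32 = 7/96
P(Z=0 | obs) = 1/24 / 7/96 = 4/7
P(Z=1 | obs) = 1/32 / 7/96 = 3/7

P(Z = 0 | obs) = 4/7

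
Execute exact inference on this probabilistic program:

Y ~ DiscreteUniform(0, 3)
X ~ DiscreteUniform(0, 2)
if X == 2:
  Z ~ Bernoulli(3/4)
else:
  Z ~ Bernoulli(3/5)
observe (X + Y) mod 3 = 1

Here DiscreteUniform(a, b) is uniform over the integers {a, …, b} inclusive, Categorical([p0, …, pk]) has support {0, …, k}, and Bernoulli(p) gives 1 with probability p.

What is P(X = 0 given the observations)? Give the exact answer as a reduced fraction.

P(X = 0 | obs) = 1/4

Enumerate traces; 8 have nonzero weight after conditioning:
  (Y=0, X=1, Z=0) weight 1/30
  (Y=0, X=1, Z=1) weight 1/20
  (Y=1, X=0, Z=0) weight 1/30
  (Y=1, X=0, Z=1) weight 1/20
  (Y=2, X=2, Z=0) weight 1/48
  (Y=2, X=2, Z=1) weight 1/16
  (Y=3, X=1, Z=0) weight 1/30
  (Y=3, X=1, Z=1) weight 1/20
Group by X:
  weight(X=0) = 1/12
  weight(X=1) = 1/6
  weight(X=2) = 1/12
Total weight = 1/12 + 1/6 + 1/12 = 1/3
P(X=0 | obs) = 1/12 / 1/3 = 1/4
P(X=1 | obs) = 1/6 / 1/3 = 1/2
P(X=2 | obs) = 1/12 / 1/3 = 1/4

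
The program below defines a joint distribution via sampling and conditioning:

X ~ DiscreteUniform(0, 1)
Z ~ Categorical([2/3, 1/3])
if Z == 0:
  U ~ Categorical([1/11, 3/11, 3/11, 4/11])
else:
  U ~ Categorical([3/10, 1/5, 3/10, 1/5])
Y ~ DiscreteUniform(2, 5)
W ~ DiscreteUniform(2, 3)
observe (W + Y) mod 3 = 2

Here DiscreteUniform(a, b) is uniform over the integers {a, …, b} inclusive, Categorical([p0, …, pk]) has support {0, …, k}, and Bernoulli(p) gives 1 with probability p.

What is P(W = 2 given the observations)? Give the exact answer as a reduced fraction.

Enumerate traces; 48 have nonzero weight after conditioning:
  (X=0, Z=0, U=0, Y=2, W=3) weight 1/264
  (X=0, Z=0, U=0, Y=3, W=2) weight 1/264
  (X=0, Z=0, U=0, Y=5, W=3) weight 1/264
  (X=0, Z=0, U=1, Y=2, W=3) weight 1/88
  (X=0, Z=0, U=1, Y=3, W=2) weight 1/88
  (X=0, Z=0, U=1, Y=5, W=3) weight 1/88
  (X=0, Z=0, U=2, Y=2, W=3) weight 1/88
  (X=0, Z=0, U=2, Y=3, W=2) weight 1/88
  … 40 more
Group by W:
  weight(W=2) = 1/8
  weight(W=3) = 1/4
Total weight = 1/8 + 1/4 = 3/8
P(W=2 | obs) = 1/8 / 3/8 = 1/3
P(W=3 | obs) = 1/4 / 3/8 = 2/3

P(W = 2 | obs) = 1/3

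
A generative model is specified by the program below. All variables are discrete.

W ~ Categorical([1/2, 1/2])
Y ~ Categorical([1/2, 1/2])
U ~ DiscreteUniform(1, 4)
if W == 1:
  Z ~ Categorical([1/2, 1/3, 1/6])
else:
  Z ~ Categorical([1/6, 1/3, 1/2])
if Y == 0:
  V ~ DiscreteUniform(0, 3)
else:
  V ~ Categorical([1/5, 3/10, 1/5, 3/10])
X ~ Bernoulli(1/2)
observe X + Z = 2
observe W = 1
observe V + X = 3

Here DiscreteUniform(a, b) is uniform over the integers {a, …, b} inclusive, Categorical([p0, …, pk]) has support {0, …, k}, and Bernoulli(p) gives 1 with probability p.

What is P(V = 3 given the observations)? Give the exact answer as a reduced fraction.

Enumerate traces; 16 have nonzero weight after conditioning:
  (W=1, Y=0, U=1, Z=1, V=2, X=1) weight 1/384
  (W=1, Y=0, U=1, Z=2, V=3, X=0) weight 1/768
  (W=1, Y=0, U=2, Z=1, V=2, X=1) weight 1/384
  (W=1, Y=0, U=2, Z=2, V=3, X=0) weight 1/768
  (W=1, Y=0, U=3, Z=1, V=2, X=1) weight 1/384
  (W=1, Y=0, U=3, Z=2, V=3, X=0) weight 1/768
  (W=1, Y=0, U=4, Z=1, V=2, X=1) weight 1/384
  (W=1, Y=0, U=4, Z=2, V=3, X=0) weight 1/768
  … 8 more
Group by V:
  weight(V=2) = 3/160
  weight(V=3) = 11/960
Total weight = 3/160 + 11/960 = 29/960
P(V=2 | obs) = 3/160 / 29/960 = 18/29
P(V=3 | obs) = 11/960 / 29/960 = 11/29

P(V = 3 | obs) = 11/29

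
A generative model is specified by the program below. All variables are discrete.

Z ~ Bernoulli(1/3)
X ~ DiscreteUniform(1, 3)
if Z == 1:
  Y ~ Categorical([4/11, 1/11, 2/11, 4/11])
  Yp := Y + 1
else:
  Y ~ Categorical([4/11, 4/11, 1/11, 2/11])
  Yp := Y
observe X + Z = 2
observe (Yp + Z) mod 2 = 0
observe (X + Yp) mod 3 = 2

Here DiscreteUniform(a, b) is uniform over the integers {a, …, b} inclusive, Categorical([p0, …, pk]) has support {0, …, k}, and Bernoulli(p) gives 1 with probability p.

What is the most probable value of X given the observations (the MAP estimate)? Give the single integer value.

argmax_v P(X = v | obs) = 2

Enumerate traces; 2 have nonzero weight after conditioning:
  (Z=0, X=2, Y=0) weight 8/99
  (Z=1, X=1, Y=0) weight 4/99
Group by X:
  weight(X=1) = 4/99
  weight(X=2) = 8/99
Total weight = 4/99 + 8/99 = 4/33
P(X=1 | obs) = 4/99 / 4/33 = 1/3
P(X=2 | obs) = 8/99 / 4/33 = 2/3
argmax = 2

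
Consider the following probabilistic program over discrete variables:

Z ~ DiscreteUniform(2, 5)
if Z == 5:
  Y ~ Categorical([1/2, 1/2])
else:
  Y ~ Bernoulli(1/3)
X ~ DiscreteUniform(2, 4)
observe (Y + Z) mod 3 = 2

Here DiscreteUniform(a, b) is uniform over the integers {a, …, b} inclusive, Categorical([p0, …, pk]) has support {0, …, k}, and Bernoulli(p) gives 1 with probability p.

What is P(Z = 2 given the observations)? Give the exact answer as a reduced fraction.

P(Z = 2 | obs) = 4/9

Enumerate traces; 9 have nonzero weight after conditioning:
  (Z=2, Y=0, X=2) weight 1/18
  (Z=2, Y=0, X=3) weight 1/18
  (Z=2, Y=0, X=4) weight 1/18
  (Z=4, Y=1, X=2) weight 1/36
  (Z=4, Y=1, X=3) weight 1/36
  (Z=4, Y=1, X=4) weight 1/36
  (Z=5, Y=0, X=2) weight 1/24
  (Z=5, Y=0, X=3) weight 1/24
  … 1 more
Group by Z:
  weight(Z=2) = 1/6
  weight(Z=4) = 1/12
  weight(Z=5) = 1/8
Total weight = 1/6 + 1/12 + 1/8 = 3/8
P(Z=2 | obs) = 1/6 / 3/8 = 4/9
P(Z=4 | obs) = 1/12 / 3/8 = 2/9
P(Z=5 | obs) = 1/8 / 3/8 = 1/3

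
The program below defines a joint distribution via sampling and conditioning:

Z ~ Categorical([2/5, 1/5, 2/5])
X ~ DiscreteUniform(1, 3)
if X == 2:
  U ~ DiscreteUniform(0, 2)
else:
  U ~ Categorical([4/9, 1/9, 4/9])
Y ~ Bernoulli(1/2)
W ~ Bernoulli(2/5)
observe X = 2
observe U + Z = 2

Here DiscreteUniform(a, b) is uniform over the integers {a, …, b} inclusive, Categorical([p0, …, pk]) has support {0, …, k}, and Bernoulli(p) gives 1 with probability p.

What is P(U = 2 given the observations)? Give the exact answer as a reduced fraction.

Enumerate traces; 12 have nonzero weight after conditioning:
  (Z=0, X=2, U=2, Y=0, W=0) weight 1/75
  (Z=0, X=2, U=2, Y=0, W=1) weight 2/225
  (Z=0, X=2, U=2, Y=1, W=0) weight 1/75
  (Z=0, X=2, U=2, Y=1, W=1) weight 2/225
  (Z=1, X=2, U=1, Y=0, W=0) weight 1/150
  (Z=1, X=2, U=1, Y=0, W=1) weight 1/225
  (Z=1, X=2, U=1, Y=1, W=0) weight 1/150
  (Z=1, X=2, U=1, Y=1, W=1) weight 1/225
  (Z=2, X=2, U=0, Y=0, W=0) weight 1/75
  … 3 more
Group by U:
  weight(U=0) = 2/45
  weight(U=1) = 1/45
  weight(U=2) = 2/45
Total weight = 2/45 + 1/45 + 2/45 = 1/9
P(U=0 | obs) = 2/45 / 1/9 = 2/5
P(U=1 | obs) = 1/45 / 1/9 = 1/5
P(U=2 | obs) = 2/45 / 1/9 = 2/5

P(U = 2 | obs) = 2/5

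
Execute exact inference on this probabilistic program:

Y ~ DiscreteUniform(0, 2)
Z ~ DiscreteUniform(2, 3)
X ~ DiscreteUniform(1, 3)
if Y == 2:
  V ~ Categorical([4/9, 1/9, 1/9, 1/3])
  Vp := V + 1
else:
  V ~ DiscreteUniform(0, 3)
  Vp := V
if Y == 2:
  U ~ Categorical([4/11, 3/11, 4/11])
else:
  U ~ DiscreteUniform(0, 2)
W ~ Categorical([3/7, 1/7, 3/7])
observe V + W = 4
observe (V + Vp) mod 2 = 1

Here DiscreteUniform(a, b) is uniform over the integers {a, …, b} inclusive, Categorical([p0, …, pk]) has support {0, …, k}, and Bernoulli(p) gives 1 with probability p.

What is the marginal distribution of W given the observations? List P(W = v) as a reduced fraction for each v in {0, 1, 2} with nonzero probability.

Enumerate traces; 36 have nonzero weight after conditioning:
  (Y=2, Z=2, X=1, V=2, U=0, W=2) weight 2/2079
  (Y=2, Z=2, X=1, V=2, U=1, W=2) weight 1/1386
  (Y=2, Z=2, X=1, V=2, U=2, W=2) weight 2/2079
  (Y=2, Z=2, X=1, V=3, U=0, W=1) weight 2/2079
  (Y=2, Z=2, X=1, V=3, U=1, W=1) weight 1/1386
  (Y=2, Z=2, X=1, V=3, U=2, W=1) weight 2/2079
  (Y=2, Z=2, X=2, V=2, U=0, W=2) weight 2/2079
  (Y=2, Z=2, X=2, V=2, U=1, W=2) weight 1/1386
  … 28 more
Group by W:
  weight(W=1) = 1/63
  weight(W=2) = 1/63
Total weight = 1/63 + 1/63 = 2/63
P(W=1 | obs) = 1/63 / 2/63 = 1/2
P(W=2 | obs) = 1/63 / 2/63 = 1/2

P(W=1) = 1/2, P(W=2) = 1/2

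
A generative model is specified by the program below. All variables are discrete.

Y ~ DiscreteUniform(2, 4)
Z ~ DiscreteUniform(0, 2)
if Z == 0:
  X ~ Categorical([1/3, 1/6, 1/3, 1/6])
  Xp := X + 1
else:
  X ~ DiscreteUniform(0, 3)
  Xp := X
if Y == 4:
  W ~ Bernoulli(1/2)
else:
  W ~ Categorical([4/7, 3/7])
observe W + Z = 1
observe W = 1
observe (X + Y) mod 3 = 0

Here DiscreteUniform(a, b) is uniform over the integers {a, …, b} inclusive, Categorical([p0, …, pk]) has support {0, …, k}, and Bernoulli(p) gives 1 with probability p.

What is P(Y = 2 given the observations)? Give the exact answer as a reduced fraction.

P(Y = 2 | obs) = 3/19

Enumerate traces; 4 have nonzero weight after conditioning:
  (Y=2, Z=0, X=1, W=1) weight 1/126
  (Y=3, Z=0, X=0, W=1) weight 1/63
  (Y=3, Z=0, X=3, W=1) weight 1/126
  (Y=4, Z=0, X=2, W=1) weight 1/54
Group by Y:
  weight(Y=2) = 1/126
  weight(Y=3) = 1/42
  weight(Y=4) = 1/54
Total weight = 1/126 + 1/42 + 1/54 = 19/378
P(Y=2 | obs) = 1/126 / 19/378 = 3/19
P(Y=3 | obs) = 1/42 / 19/378 = 9/19
P(Y=4 | obs) = 1/54 / 19/378 = 7/19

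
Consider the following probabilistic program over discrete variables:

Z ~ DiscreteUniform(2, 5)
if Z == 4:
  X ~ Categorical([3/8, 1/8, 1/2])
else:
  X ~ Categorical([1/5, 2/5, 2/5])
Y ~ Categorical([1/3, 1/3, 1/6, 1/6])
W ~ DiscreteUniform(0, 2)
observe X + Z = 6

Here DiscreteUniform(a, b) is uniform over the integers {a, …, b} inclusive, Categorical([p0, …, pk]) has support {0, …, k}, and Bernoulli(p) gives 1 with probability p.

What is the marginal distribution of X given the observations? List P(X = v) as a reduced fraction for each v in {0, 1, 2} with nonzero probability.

Enumerate traces; 24 have nonzero weight after conditioning:
  (Z=4, X=2, Y=0, W=0) weight 1/72
  (Z=4, X=2, Y=0, W=1) weight 1/72
  (Z=4, X=2, Y=0, W=2) weight 1/72
  (Z=4, X=2, Y=1, W=0) weight 1/72
  (Z=4, X=2, Y=1, W=1) weight 1/72
  (Z=4, X=2, Y=1, W=2) weight 1/72
  (Z=4, X=2, Y=2, W=0) weight 1/144
  (Z=4, X=2, Y=2, W=1) weight 1/144
  (Z=5, X=1, Y=0, W=0) weight 1/90
  … 15 more
Group by X:
  weight(X=1) = 1/10
  weight(X=2) = 1/8
Total weight = 1/10 + 1/8 = 9/40
P(X=1 | obs) = 1/10 / 9/40 = 4/9
P(X=2 | obs) = 1/8 / 9/40 = 5/9

P(X=1) = 4/9, P(X=2) = 5/9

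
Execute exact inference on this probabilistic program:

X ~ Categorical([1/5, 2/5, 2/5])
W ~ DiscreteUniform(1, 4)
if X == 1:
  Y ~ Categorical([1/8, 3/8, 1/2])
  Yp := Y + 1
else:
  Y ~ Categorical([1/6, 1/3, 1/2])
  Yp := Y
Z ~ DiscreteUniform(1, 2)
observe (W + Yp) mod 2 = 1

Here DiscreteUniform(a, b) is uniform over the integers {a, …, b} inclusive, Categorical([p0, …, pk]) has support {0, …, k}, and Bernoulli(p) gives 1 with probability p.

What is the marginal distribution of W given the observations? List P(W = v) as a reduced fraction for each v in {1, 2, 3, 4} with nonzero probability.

P(W=1) = 11/40, P(W=2) = 9/40, P(W=3) = 11/40, P(W=4) = 9/40

Enumerate traces; 36 have nonzero weight after conditioning:
  (X=0, W=1, Y=0, Z=1) weight 1/240
  (X=0, W=1, Y=0, Z=2) weight 1/240
  (X=0, W=1, Y=2, Z=1) weight 1/80
  (X=0, W=1, Y=2, Z=2) weight 1/80
  (X=0, W=2, Y=1, Z=1) weight 1/120
  (X=0, W=2, Y=1, Z=2) weight 1/120
  (X=0, W=3, Y=0, Z=1) weight 1/240
  (X=0, W=3, Y=0, Z=2) weight 1/240
  (X=0, W=4, Y=1, Z=1) weight 1/120
  … 27 more
Group by W:
  weight(W=1) = 11/80
  weight(W=2) = 9/80
  weight(W=3) = 11/80
  weight(W=4) = 9/80
Total weight = 11/80 + 9/80 + 11/80 + 9/80 = 1/2
P(W=1 | obs) = 11/80 / 1/2 = 11/40
P(W=2 | obs) = 9/80 / 1/2 = 9/40
P(W=3 | obs) = 11/80 / 1/2 = 11/40
P(W=4 | obs) = 9/80 / 1/2 = 9/40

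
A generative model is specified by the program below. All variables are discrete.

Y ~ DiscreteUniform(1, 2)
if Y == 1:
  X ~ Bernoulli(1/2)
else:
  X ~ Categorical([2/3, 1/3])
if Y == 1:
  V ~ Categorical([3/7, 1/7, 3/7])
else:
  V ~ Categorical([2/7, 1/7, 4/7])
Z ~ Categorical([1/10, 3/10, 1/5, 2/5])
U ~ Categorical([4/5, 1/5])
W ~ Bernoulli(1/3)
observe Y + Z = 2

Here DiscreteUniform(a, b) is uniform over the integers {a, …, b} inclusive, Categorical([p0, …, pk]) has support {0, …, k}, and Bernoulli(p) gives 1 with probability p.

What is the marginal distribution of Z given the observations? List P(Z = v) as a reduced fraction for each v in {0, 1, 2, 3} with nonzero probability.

Enumerate traces; 48 have nonzero weight after conditioning:
  (Y=1, X=0, V=0, Z=1, U=0, W=0) weight 3/175
  (Y=1, X=0, V=0, Z=1, U=0, W=1) weight 3/350
  (Y=1, X=0, V=0, Z=1, U=1, W=0) weight 3/700
  (Y=1, X=0, V=0, Z=1, U=1, W=1) weight 3/1400
  (Y=1, X=0, V=1, Z=1, U=0, W=0) weight 1/175
  (Y=1, X=0, V=1, Z=1, U=0, W=1) weight 1/350
  (Y=1, X=0, V=1, Z=1, U=1, W=0) weight 1/700
  (Y=1, X=0, V=1, Z=1, U=1, W=1) weight 1/1400
  (Y=2, X=0, V=0, Z=0, U=0, W=0) weight 8/1575
  … 39 more
Group by Z:
  weight(Z=0) = 1/20
  weight(Z=1) = 3/20
Total weight = 1/20 + 3/20 = 1/5
P(Z=0 | obs) = 1/20 / 1/5 = 1/4
P(Z=1 | obs) = 3/20 / 1/5 = 3/4

P(Z=0) = 1/4, P(Z=1) = 3/4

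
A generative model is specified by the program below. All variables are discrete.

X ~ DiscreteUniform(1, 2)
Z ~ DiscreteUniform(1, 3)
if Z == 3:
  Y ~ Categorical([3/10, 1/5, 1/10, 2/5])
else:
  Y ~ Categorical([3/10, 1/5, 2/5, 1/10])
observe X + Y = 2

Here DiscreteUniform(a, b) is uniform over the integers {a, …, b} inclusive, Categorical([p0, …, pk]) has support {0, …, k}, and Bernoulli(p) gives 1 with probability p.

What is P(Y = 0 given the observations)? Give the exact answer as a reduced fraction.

P(Y = 0 | obs) = 3/5

Enumerate traces; 6 have nonzero weight after conditioning:
  (X=1, Z=1, Y=1) weight 1/30
  (X=1, Z=2, Y=1) weight 1/30
  (X=1, Z=3, Y=1) weight 1/30
  (X=2, Z=1, Y=0) weight 1/20
  (X=2, Z=2, Y=0) weight 1/20
  (X=2, Z=3, Y=0) weight 1/20
Group by Y:
  weight(Y=0) = 3/20
  weight(Y=1) = 1/10
Total weight = 3/20 + 1/10 = 1/4
P(Y=0 | obs) = 3/20 / 1/4 = 3/5
P(Y=1 | obs) = 1/10 / 1/4 = 2/5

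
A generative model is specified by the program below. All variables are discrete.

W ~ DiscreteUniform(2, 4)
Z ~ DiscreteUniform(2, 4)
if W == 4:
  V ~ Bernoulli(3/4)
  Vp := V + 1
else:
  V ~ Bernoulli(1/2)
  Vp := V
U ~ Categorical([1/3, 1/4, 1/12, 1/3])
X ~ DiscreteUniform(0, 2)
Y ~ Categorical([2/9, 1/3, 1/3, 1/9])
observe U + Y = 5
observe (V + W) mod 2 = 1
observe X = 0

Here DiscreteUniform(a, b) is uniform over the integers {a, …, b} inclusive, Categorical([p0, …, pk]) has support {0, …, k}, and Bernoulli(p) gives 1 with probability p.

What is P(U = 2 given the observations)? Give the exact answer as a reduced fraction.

Enumerate traces; 18 have nonzero weight after conditioning:
  (W=2, Z=2, V=1, U=2, X=0, Y=3) weight 1/5832
  (W=2, Z=2, V=1, U=3, X=0, Y=2) weight 1/486
  (W=2, Z=3, V=1, U=2, X=0, Y=3) weight 1/5832
  (W=2, Z=3, V=1, U=3, X=0, Y=2) weight 1/486
  (W=2, Z=4, V=1, U=2, X=0, Y=3) weight 1/5832
  (W=2, Z=4, V=1, U=3, X=0, Y=2) weight 1/486
  (W=3, Z=2, V=0, U=2, X=0, Y=3) weight 1/5832
  (W=3, Z=2, V=0, U=3, X=0, Y=2) weight 1/486
  … 10 more
Group by U:
  weight(U=2) = 7/3888
  weight(U=3) = 7/324
Total weight = 7/3888 + 7/324 = 91/3888
P(U=2 | obs) = 7/3888 / 91/3888 = 1/13
P(U=3 | obs) = 7/324 / 91/3888 = 12/13

P(U = 2 | obs) = 1/13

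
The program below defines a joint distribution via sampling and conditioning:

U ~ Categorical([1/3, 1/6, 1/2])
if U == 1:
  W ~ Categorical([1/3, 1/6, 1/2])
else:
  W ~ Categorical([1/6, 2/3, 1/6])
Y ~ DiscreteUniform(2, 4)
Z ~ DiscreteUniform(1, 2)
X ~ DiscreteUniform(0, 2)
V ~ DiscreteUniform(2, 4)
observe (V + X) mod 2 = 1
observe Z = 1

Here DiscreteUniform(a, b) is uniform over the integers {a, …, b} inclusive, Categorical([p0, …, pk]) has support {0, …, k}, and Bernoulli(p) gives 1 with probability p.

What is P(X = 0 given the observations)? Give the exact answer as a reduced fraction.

Enumerate traces; 108 have nonzero weight after conditioning:
  (U=0, W=0, Y=2, Z=1, X=0, V=3) weight 1/972
  (U=0, W=0, Y=2, Z=1, X=1, V=2) weight 1/972
  (U=0, W=0, Y=2, Z=1, X=1, V=4) weight 1/972
  (U=0, W=0, Y=2, Z=1, X=2, V=3) weight 1/972
  (U=0, W=0, Y=3, Z=1, X=0, V=3) weight 1/972
  (U=0, W=0, Y=3, Z=1, X=1, V=2) weight 1/972
  (U=0, W=0, Y=3, Z=1, X=1, V=4) weight 1/972
  (U=0, W=0, Y=3, Z=1, X=2, V=3) weight 1/972
  … 100 more
Group by X:
  weight(X=0) = 1/18
  weight(X=1) = 1/9
  weight(X=2) = 1/18
Total weight = 1/18 + 1/9 + 1/18 = 2/9
P(X=0 | obs) = 1/18 / 2/9 = 1/4
P(X=1 | obs) = 1/9 / 2/9 = 1/2
P(X=2 | obs) = 1/18 / 2/9 = 1/4

P(X = 0 | obs) = 1/4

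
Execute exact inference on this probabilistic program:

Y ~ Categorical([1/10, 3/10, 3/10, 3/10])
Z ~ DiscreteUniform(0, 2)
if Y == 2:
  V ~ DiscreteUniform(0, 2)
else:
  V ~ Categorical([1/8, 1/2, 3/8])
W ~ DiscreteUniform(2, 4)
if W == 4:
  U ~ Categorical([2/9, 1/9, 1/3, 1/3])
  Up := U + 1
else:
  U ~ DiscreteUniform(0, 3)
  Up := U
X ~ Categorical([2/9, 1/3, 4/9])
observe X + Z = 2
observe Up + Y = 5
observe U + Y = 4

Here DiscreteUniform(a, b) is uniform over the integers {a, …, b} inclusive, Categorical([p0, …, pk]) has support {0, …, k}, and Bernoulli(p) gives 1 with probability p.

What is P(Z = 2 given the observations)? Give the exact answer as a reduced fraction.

P(Z = 2 | obs) = 2/9

Enumerate traces; 27 have nonzero weight after conditioning:
  (Y=1, Z=0, V=0, W=4, U=3, X=2) weight 1/1620
  (Y=1, Z=0, V=1, W=4, U=3, X=2) weight 1/405
  (Y=1, Z=0, V=2, W=4, U=3, X=2) weight 1/540
  (Y=1, Z=1, V=0, W=4, U=3, X=1) weight 1/2160
  (Y=1, Z=1, V=1, W=4, U=3, X=1) weight 1/540
  (Y=1, Z=1, V=2, W=4, U=3, X=1) weight 1/720
  (Y=1, Z=2, V=0, W=4, U=3, X=0) weight 1/3240
  (Y=1, Z=2, V=1, W=4, U=3, X=0) weight 1/810
  … 19 more
Group by Z:
  weight(Z=0) = 14/1215
  weight(Z=1) = 7/810
  weight(Z=2) = 7/1215
Total weight = 14/1215 + 7/810 + 7/1215 = 7/270
P(Z=0 | obs) = 14/1215 / 7/270 = 4/9
P(Z=1 | obs) = 7/810 / 7/270 = 1/3
P(Z=2 | obs) = 7/1215 / 7/270 = 2/9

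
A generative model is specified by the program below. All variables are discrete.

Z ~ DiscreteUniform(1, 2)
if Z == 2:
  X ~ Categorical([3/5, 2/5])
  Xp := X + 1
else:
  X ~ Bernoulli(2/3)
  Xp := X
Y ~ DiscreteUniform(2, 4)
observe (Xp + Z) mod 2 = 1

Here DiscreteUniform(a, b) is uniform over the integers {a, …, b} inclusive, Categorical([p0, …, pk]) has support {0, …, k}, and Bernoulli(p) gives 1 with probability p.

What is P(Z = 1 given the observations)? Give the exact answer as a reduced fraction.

P(Z = 1 | obs) = 5/14

Enumerate traces; 6 have nonzero weight after conditioning:
  (Z=1, X=0, Y=2) weight 1/18
  (Z=1, X=0, Y=3) weight 1/18
  (Z=1, X=0, Y=4) weight 1/18
  (Z=2, X=0, Y=2) weight 1/10
  (Z=2, X=0, Y=3) weight 1/10
  (Z=2, X=0, Y=4) weight 1/10
Group by Z:
  weight(Z=1) = 1/6
  weight(Z=2) = 3/10
Total weight = 1/6 + 3/10 = 7/15
P(Z=1 | obs) = 1/6 / 7/15 = 5/14
P(Z=2 | obs) = 3/10 / 7/15 = 9/14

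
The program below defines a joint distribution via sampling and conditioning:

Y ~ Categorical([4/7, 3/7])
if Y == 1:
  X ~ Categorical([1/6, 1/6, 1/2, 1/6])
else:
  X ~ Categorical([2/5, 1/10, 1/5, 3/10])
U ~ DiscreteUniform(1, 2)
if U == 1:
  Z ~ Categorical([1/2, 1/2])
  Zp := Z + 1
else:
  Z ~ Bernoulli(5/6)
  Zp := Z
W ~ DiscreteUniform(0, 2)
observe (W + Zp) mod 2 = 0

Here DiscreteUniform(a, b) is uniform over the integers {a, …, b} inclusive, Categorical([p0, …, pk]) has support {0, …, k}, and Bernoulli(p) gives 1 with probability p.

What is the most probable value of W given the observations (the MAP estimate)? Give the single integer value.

Enumerate traces; 48 have nonzero weight after conditioning:
  (Y=0, X=0, U=1, Z=0, W=1) weight 2/105
  (Y=0, X=0, U=1, Z=1, W=0) weight 2/105
  (Y=0, X=0, U=1, Z=1, W=2) weight 2/105
  (Y=0, X=0, U=2, Z=0, W=0) weight 2/315
  (Y=0, X=0, U=2, Z=0, W=2) weight 2/315
  (Y=0, X=0, U=2, Z=1, W=1) weight 2/63
  (Y=0, X=1, U=1, Z=0, W=1) weight 1/210
  (Y=0, X=1, U=1, Z=1, W=0) weight 1/210
  … 40 more
Group by W:
  weight(W=0) = 1/9
  weight(W=1) = 2/9
  weight(W=2) = 1/9
Total weight = 1/9 + 2/9 + 1/9 = 4/9
P(W=0 | obs) = 1/9 / 4/9 = 1/4
P(W=1 | obs) = 2/9 / 4/9 = 1/2
P(W=2 | obs) = 1/9 / 4/9 = 1/4
argmax = 1

argmax_v P(W = v | obs) = 1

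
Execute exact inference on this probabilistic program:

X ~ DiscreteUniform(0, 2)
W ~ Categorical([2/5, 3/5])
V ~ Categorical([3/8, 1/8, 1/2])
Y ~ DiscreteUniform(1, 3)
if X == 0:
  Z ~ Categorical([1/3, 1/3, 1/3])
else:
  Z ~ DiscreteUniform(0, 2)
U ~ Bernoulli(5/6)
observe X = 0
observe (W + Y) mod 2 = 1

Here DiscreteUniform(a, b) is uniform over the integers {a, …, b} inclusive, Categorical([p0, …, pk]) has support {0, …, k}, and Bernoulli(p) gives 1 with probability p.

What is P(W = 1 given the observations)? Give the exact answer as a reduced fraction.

P(W = 1 | obs) = 3/7

Enumerate traces; 54 have nonzero weight after conditioning:
  (X=0, W=0, V=0, Y=1, Z=0, U=0) weight 1/1080
  (X=0, W=0, V=0, Y=1, Z=0, U=1) weight 1/216
  (X=0, W=0, V=0, Y=1, Z=1, U=0) weight 1/1080
  (X=0, W=0, V=0, Y=1, Z=1, U=1) weight 1/216
  (X=0, W=0, V=0, Y=1, Z=2, U=0) weight 1/1080
  (X=0, W=0, V=0, Y=1, Z=2, U=1) weight 1/216
  (X=0, W=0, V=0, Y=3, Z=0, U=0) weight 1/1080
  (X=0, W=0, V=0, Y=3, Z=0, U=1) weight 1/216
  (X=0, W=1, V=0, Y=2, Z=0, U=0) weight 1/720
  … 45 more
Group by W:
  weight(W=0) = 4/45
  weight(W=1) = 1/15
Total weight = 4/45 + 1/15 = 7/45
P(W=0 | obs) = 4/45 / 7/45 = 4/7
P(W=1 | obs) = 1/15 / 7/45 = 3/7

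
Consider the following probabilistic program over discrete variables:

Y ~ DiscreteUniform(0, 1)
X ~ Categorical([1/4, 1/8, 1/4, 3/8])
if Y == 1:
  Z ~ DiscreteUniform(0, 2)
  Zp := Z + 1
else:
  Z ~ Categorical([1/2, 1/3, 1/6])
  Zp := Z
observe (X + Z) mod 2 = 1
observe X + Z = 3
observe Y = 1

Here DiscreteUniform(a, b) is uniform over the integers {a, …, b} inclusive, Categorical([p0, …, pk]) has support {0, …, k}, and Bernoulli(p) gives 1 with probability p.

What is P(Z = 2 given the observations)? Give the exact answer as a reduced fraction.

Enumerate traces; 3 have nonzero weight after conditioning:
  (Y=1, X=1, Z=2) weight 1/48
  (Y=1, X=2, Z=1) weight 1/24
  (Y=1, X=3, Z=0) weight 1/16
Group by Z:
  weight(Z=0) = 1/16
  weight(Z=1) = 1/24
  weight(Z=2) = 1/48
Total weight = 1/16 + 1/24 + 1/48 = 1/8
P(Z=0 | obs) = 1/16 / 1/8 = 1/2
P(Z=1 | obs) = 1/24 / 1/8 = 1/3
P(Z=2 | obs) = 1/48 / 1/8 = 1/6

P(Z = 2 | obs) = 1/6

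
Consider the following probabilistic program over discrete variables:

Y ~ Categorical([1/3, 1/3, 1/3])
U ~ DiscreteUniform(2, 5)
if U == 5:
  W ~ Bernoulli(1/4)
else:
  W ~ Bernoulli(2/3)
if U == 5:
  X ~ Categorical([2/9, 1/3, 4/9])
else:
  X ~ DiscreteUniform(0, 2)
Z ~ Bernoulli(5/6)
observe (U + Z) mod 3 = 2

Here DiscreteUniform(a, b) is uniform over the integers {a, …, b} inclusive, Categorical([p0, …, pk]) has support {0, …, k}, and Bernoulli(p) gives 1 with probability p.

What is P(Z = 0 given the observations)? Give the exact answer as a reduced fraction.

Enumerate traces; 54 have nonzero weight after conditioning:
  (Y=0, U=2, W=0, X=0, Z=0) weight 1/648
  (Y=0, U=2, W=0, X=1, Z=0) weight 1/648
  (Y=0, U=2, W=0, X=2, Z=0) weight 1/648
  (Y=0, U=2, W=1, X=0, Z=0) weight 1/324
  (Y=0, U=2, W=1, X=1, Z=0) weight 1/324
  (Y=0, U=2, W=1, X=2, Z=0) weight 1/324
  (Y=0, U=4, W=0, X=0, Z=1) weight 5/648
  (Y=0, U=4, W=0, X=1, Z=1) weight 5/648
  … 46 more
Group by Z:
  weight(Z=0) = 1/12
  weight(Z=1) = 5/24
Total weight = 1/12 + 5/24 = 7/24
P(Z=0 | obs) = 1/12 / 7/24 = 2/7
P(Z=1 | obs) = 5/24 / 7/24 = 5/7

P(Z = 0 | obs) = 2/7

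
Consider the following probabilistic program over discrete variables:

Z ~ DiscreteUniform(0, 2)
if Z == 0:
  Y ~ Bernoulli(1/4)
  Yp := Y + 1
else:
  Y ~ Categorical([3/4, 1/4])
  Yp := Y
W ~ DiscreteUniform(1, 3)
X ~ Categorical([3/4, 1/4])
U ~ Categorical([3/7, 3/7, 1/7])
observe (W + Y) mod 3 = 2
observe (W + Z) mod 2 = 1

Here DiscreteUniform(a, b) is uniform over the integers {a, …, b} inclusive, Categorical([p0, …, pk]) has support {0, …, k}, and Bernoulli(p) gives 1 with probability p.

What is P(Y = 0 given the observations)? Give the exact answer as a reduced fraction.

Enumerate traces; 18 have nonzero weight after conditioning:
  (Z=0, Y=1, W=1, X=0, U=0) weight 1/112
  (Z=0, Y=1, W=1, X=0, U=1) weight 1/112
  (Z=0, Y=1, W=1, X=0, U=2) weight 1/336
  (Z=0, Y=1, W=1, X=1, U=0) weight 1/336
  (Z=0, Y=1, W=1, X=1, U=1) weight 1/336
  (Z=0, Y=1, W=1, X=1, U=2) weight 1/1008
  (Z=1, Y=0, W=2, X=0, U=0) weight 3/112
  (Z=1, Y=0, W=2, X=0, U=1) weight 3/112
  … 10 more
Group by Y:
  weight(Y=0) = 1/12
  weight(Y=1) = 1/18
Total weight = 1/12 + 1/18 = 5/36
P(Y=0 | obs) = 1/12 / 5/36 = 3/5
P(Y=1 | obs) = 1/18 / 5/36 = 2/5

P(Y = 0 | obs) = 3/5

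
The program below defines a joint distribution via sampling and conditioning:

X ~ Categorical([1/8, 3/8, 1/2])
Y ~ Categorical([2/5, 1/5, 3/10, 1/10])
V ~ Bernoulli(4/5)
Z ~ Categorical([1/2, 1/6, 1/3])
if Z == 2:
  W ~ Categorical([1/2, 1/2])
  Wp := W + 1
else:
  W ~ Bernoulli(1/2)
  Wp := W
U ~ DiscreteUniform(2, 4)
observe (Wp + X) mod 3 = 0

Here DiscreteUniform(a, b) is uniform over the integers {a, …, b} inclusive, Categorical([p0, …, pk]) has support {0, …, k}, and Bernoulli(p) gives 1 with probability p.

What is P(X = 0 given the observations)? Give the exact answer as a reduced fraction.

Enumerate traces; 144 have nonzero weight after conditioning:
  (X=0, Y=0, V=0, Z=0, W=0, U=2) weight 1/1200
  (X=0, Y=0, V=0, Z=0, W=0, U=3) weight 1/1200
  (X=0, Y=0, V=0, Z=0, W=0, U=4) weight 1/1200
  (X=0, Y=0, V=0, Z=1, W=0, U=2) weight 1/3600
  (X=0, Y=0, V=0, Z=1, W=0, U=3) weight 1/3600
  (X=0, Y=0, V=0, Z=1, W=0, U=4) weight 1/3600
  (X=0, Y=0, V=1, Z=0, W=0, U=2) weight 1/300
  (X=0, Y=0, V=1, Z=0, W=0, U=3) weight 1/300
  (X=1, Y=0, V=0, Z=2, W=1, U=2) weight 1/600
  (X=2, Y=0, V=0, Z=0, W=1, U=2) weight 1/300
  … 134 more
Group by X:
  weight(X=0) = 1/24
  weight(X=1) = 1/16
  weight(X=2) = 1/4
Total weight = 1/24 + 1/16 + 1/4 = 17/48
P(X=0 | obs) = 1/24 / 17/48 = 2/17
P(X=1 | obs) = 1/16 / 17/48 = 3/17
P(X=2 | obs) = 1/4 / 17/48 = 12/17

P(X = 0 | obs) = 2/17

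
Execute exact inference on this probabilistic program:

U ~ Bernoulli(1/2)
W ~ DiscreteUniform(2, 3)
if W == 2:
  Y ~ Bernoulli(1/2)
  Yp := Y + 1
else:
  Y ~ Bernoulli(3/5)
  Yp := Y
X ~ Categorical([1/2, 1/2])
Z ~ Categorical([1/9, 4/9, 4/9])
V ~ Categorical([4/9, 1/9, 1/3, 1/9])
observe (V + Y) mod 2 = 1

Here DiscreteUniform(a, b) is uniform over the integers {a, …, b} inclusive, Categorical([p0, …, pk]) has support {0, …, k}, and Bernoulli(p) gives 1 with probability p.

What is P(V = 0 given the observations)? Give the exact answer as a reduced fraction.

P(V = 0 | obs) = 44/95

Enumerate traces; 96 have nonzero weight after conditioning:
  (U=0, W=2, Y=0, X=0, Z=0, V=1) weight 1/1296
  (U=0, W=2, Y=0, X=0, Z=0, V=3) weight 1/1296
  (U=0, W=2, Y=0, X=0, Z=1, V=1) weight 1/324
  (U=0, W=2, Y=0, X=0, Z=1, V=3) weight 1/324
  (U=0, W=2, Y=0, X=0, Z=2, V=1) weight 1/324
  (U=0, W=2, Y=0, X=0, Z=2, V=3) weight 1/324
  (U=0, W=2, Y=0, X=1, Z=0, V=1) weight 1/1296
  (U=0, W=2, Y=0, X=1, Z=0, V=3) weight 1/1296
  (U=0, W=2, Y=1, X=0, Z=0, V=0) weight 1/324
  (U=0, W=2, Y=1, X=0, Z=0, V=2) weight 1/432
  … 86 more
Group by V:
  weight(V=0) = 11/45
  weight(V=1) = 1/20
  weight(V=2) = 11/60
  weight(V=3) = 1/20
Total weight = 11/45 + 1/20 + 11/60 + 1/20 = 19/36
P(V=0 | obs) = 11/45 / 19/36 = 44/95
P(V=1 | obs) = 1/20 / 19/36 = 9/95
P(V=2 | obs) = 11/60 / 19/36 = 33/95
P(V=3 | obs) = 1/20 / 19/36 = 9/95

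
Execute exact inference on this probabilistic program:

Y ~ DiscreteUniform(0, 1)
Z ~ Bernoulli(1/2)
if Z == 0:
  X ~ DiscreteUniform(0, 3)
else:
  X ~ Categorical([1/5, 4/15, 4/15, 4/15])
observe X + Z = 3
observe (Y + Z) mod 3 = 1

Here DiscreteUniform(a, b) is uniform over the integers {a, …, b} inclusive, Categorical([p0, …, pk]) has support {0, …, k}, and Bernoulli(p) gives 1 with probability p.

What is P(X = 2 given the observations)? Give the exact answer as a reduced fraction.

P(X = 2 | obs) = 16/31

Enumerate traces; 2 have nonzero weight after conditioning:
  (Y=0, Z=1, X=2) weight 1/15
  (Y=1, Z=0, X=3) weight 1/16
Group by X:
  weight(X=2) = 1/15
  weight(X=3) = 1/16
Total weight = 1/15 + 1/16 = 31/240
P(X=2 | obs) = 1/15 / 31/240 = 16/31
P(X=3 | obs) = 1/16 / 31/240 = 15/31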